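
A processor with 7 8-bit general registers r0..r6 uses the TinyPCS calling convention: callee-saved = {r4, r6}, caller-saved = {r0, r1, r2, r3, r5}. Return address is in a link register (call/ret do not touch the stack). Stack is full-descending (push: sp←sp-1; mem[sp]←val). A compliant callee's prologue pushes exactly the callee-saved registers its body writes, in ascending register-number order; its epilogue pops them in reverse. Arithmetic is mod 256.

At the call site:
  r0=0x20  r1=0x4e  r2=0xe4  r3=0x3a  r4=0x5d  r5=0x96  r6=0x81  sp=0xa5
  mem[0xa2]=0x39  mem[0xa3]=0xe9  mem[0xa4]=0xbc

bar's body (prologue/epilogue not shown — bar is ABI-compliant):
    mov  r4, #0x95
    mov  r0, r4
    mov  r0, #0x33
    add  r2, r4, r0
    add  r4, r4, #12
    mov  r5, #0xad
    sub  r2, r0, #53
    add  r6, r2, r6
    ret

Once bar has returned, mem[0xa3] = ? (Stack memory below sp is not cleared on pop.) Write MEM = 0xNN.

prologue: push r4 → mem[0xa4]=0x5d, sp=0xa4
prologue: push r6 → mem[0xa3]=0x81, sp=0xa3
body[0] mov  r4, #0x95 → r4=0x95
body[1] mov  r0, r4 → r0=0x95
body[2] mov  r0, #0x33 → r0=0x33
body[3] add  r2, r4, r0 → r2=0xc8
body[4] add  r4, r4, #12 → r4=0xa1
body[5] mov  r5, #0xad → r5=0xad
body[6] sub  r2, r0, #53 → r2=0xfe
body[7] add  r6, r2, r6 → r6=0x7f
epilogue: pop r6=0x81, sp=0xa4
epilogue: pop r4=0x5d, sp=0xa5
prologue pushed ['r4', 'r6'] at ['0xa4', '0xa3']

MEM = 0x81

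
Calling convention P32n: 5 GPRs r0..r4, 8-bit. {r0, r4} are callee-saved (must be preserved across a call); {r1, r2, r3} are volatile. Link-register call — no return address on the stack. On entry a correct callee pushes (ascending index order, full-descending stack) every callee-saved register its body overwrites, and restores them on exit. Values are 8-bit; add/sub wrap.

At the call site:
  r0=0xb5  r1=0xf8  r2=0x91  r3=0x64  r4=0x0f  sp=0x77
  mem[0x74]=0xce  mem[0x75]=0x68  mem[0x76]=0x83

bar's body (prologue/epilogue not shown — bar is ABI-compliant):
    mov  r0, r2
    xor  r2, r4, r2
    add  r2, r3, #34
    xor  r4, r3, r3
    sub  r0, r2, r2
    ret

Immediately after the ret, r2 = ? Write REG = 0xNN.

REG = 0x86

prologue: push r0 -> mem[0x76]=0xb5, sp=0x76
prologue: push r4 -> mem[0x75]=0x0f, sp=0x75
body[0] mov  r0, r2 -> r0=0x91
body[1] xor  r2, r4, r2 -> r2=0x9e
body[2] add  r2, r3, #34 -> r2=0x86
body[3] xor  r4, r3, r3 -> r4=0x00
body[4] sub  r0, r2, r2 -> r0=0x00
epilogue: pop r4=0x0f, sp=0x76
epilogue: pop r0=0xb5, sp=0x77
r2 is caller-saved -> body value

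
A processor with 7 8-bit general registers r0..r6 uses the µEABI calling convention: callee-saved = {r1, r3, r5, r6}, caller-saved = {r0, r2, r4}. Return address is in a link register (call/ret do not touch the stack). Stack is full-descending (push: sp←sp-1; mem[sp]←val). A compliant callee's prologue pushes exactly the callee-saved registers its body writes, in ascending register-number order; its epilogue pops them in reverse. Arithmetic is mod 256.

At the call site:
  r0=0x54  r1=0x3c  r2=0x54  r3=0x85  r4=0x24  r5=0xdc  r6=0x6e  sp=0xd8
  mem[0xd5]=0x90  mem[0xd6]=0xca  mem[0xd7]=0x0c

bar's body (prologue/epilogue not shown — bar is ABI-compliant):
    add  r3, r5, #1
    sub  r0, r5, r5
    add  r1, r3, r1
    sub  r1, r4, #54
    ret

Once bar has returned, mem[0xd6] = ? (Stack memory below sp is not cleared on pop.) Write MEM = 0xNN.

prologue: push r1 → mem[0xd7]=0x3c, sp=0xd7
prologue: push r3 → mem[0xd6]=0x85, sp=0xd6
body[0] add  r3, r5, #1 → r3=0xdd
body[1] sub  r0, r5, r5 → r0=0x00
body[2] add  r1, r3, r1 → r1=0x19
body[3] sub  r1, r4, #54 → r1=0xee
epilogue: pop r3=0x85, sp=0xd7
epilogue: pop r1=0x3c, sp=0xd8
prologue pushed ['r1', 'r3'] at ['0xd7', '0xd6']

MEM = 0x85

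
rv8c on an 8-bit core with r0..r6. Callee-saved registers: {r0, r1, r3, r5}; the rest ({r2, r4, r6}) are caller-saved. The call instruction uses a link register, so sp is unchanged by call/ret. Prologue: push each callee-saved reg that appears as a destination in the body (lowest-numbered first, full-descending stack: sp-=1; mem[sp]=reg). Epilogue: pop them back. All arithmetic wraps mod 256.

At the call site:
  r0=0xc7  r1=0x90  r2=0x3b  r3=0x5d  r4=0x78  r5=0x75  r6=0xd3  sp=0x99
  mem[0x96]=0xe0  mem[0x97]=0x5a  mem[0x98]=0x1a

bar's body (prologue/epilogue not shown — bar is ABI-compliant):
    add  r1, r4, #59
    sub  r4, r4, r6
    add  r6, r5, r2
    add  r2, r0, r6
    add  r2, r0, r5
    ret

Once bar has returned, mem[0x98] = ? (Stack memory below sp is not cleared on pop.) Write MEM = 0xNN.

prologue: push r1 -> mem[0x98]=0x90, sp=0x98
body[0] add  r1, r4, #59 -> r1=0xb3
body[1] sub  r4, r4, r6 -> r4=0xa5
body[2] add  r6, r5, r2 -> r6=0xb0
body[3] add  r2, r0, r6 -> r2=0x77
body[4] add  r2, r0, r5 -> r2=0x3c
epilogue: pop r1=0x90, sp=0x99
prologue pushed ['r1'] at ['0x98']

MEM = 0x90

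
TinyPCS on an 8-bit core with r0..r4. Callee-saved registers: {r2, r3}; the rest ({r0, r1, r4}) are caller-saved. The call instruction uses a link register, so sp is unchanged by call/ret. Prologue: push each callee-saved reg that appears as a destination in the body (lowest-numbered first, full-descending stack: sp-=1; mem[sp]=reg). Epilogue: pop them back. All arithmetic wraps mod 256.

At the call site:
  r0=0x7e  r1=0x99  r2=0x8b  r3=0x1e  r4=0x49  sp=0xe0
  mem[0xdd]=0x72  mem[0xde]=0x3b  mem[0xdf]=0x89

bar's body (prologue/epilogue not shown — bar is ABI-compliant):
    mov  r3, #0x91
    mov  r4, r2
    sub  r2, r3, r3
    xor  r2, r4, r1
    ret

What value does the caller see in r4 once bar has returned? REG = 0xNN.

prologue: push r2 -> mem[0xdf]=0x8b, sp=0xdf
prologue: push r3 -> mem[0xde]=0x1e, sp=0xde
body[0] mov  r3, #0x91 -> r3=0x91
body[1] mov  r4, r2 -> r4=0x8b
body[2] sub  r2, r3, r3 -> r2=0x00
body[3] xor  r2, r4, r1 -> r2=0x12
epilogue: pop r3=0x1e, sp=0xdf
epilogue: pop r2=0x8b, sp=0xe0
r4 is caller-saved -> body value

REG = 0x8b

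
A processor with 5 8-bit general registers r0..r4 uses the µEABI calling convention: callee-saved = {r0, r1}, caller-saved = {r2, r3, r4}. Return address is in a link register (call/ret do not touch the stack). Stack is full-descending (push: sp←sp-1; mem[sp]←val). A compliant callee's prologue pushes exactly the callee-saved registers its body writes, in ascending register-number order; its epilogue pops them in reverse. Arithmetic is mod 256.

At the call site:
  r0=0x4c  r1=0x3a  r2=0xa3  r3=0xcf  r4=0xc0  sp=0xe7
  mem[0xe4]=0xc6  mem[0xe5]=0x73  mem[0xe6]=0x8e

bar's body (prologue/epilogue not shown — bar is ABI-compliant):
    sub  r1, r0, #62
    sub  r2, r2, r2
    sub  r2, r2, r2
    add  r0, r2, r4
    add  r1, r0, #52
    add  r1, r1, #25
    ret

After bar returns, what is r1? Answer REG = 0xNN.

prologue: push r0 -> mem[0xe6]=0x4c, sp=0xe6
prologue: push r1 -> mem[0xe5]=0x3a, sp=0xe5
body[0] sub  r1, r0, #62 -> r1=0x0e
body[1] sub  r2, r2, r2 -> r2=0x00
body[2] sub  r2, r2, r2 -> r2=0x00
body[3] add  r0, r2, r4 -> r0=0xc0
body[4] add  r1, r0, #52 -> r1=0xf4
body[5] add  r1, r1, #25 -> r1=0x0d
epilogue: pop r1=0x3a, sp=0xe6
epilogue: pop r0=0x4c, sp=0xe7
r1 is callee-saved -> restored

REG = 0x3a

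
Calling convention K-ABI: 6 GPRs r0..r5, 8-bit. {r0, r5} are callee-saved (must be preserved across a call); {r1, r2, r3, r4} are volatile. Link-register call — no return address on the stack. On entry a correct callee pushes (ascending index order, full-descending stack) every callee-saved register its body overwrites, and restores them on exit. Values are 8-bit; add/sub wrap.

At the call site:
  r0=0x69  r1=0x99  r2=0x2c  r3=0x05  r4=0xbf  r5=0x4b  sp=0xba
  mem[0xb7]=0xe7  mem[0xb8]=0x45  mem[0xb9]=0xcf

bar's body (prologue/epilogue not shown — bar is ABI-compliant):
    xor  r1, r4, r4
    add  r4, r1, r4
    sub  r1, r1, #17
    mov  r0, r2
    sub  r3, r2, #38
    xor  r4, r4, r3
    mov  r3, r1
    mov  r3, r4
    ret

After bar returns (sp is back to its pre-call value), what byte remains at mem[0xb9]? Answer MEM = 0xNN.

prologue: push r0 -> mem[0xb9]=0x69, sp=0xb9
body[0] xor  r1, r4, r4 -> r1=0x00
body[1] add  r4, r1, r4 -> r4=0xbf
body[2] sub  r1, r1, #17 -> r1=0xef
body[3] mov  r0, r2 -> r0=0x2c
body[4] sub  r3, r2, #38 -> r3=0x06
body[5] xor  r4, r4, r3 -> r4=0xb9
body[6] mov  r3, r1 -> r3=0xef
body[7] mov  r3, r4 -> r3=0xb9
epilogue: pop r0=0x69, sp=0xba
prologue pushed ['r0'] at ['0xb9']

MEM = 0x69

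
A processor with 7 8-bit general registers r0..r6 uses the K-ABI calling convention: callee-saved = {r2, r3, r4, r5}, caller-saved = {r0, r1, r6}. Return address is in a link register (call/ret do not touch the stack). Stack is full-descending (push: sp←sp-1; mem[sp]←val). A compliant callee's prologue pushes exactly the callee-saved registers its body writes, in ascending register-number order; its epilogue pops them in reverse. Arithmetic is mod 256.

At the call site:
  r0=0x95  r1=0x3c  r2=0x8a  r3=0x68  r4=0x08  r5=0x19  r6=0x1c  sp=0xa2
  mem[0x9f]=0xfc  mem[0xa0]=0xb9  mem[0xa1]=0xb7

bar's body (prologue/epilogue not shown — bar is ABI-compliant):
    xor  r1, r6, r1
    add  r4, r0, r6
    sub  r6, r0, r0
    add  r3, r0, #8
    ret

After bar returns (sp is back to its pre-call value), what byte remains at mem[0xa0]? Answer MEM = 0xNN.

prologue: push r3 -> mem[0xa1]=0x68, sp=0xa1
prologue: push r4 -> mem[0xa0]=0x08, sp=0xa0
body[0] xor  r1, r6, r1 -> r1=0x20
body[1] add  r4, r0, r6 -> r4=0xb1
body[2] sub  r6, r0, r0 -> r6=0x00
body[3] add  r3, r0, #8 -> r3=0x9d
epilogue: pop r4=0x08, sp=0xa1
epilogue: pop r3=0x68, sp=0xa2
prologue pushed ['r3', 'r4'] at ['0xa1', '0xa0']

MEM = 0x08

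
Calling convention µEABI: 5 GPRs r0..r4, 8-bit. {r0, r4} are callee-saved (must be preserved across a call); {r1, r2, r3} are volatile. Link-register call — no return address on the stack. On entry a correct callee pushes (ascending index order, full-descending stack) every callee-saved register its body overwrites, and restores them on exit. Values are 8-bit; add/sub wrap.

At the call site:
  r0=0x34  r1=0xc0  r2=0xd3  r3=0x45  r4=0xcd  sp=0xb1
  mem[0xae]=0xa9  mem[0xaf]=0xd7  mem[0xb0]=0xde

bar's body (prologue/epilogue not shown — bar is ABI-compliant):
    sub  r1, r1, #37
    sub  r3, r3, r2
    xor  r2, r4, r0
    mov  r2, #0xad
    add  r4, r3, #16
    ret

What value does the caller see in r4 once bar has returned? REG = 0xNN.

prologue: push r4 -> mem[0xb0]=0xcd, sp=0xb0
body[0] sub  r1, r1, #37 -> r1=0x9b
body[1] sub  r3, r3, r2 -> r3=0x72
body[2] xor  r2, r4, r0 -> r2=0xf9
body[3] mov  r2, #0xad -> r2=0xad
body[4] add  r4, r3, #16 -> r4=0x82
epilogue: pop r4=0xcd, sp=0xb1
r4 is callee-saved -> restored

REG = 0xcd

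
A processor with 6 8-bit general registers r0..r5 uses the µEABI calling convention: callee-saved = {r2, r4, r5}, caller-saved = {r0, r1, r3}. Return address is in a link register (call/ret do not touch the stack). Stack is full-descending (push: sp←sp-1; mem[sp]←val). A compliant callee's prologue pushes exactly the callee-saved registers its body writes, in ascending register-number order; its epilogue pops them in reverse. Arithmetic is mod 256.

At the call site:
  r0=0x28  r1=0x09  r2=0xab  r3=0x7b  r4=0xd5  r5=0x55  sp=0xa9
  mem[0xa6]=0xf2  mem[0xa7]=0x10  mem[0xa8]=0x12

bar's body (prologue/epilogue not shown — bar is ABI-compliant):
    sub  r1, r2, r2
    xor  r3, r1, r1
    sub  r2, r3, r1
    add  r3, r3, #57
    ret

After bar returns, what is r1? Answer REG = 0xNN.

prologue: push r2 -> mem[0xa8]=0xab, sp=0xa8
body[0] sub  r1, r2, r2 -> r1=0x00
body[1] xor  r3, r1, r1 -> r3=0x00
body[2] sub  r2, r3, r1 -> r2=0x00
body[3] add  r3, r3, #57 -> r3=0x39
epilogue: pop r2=0xab, sp=0xa9
r1 is caller-saved -> body value

REG = 0x00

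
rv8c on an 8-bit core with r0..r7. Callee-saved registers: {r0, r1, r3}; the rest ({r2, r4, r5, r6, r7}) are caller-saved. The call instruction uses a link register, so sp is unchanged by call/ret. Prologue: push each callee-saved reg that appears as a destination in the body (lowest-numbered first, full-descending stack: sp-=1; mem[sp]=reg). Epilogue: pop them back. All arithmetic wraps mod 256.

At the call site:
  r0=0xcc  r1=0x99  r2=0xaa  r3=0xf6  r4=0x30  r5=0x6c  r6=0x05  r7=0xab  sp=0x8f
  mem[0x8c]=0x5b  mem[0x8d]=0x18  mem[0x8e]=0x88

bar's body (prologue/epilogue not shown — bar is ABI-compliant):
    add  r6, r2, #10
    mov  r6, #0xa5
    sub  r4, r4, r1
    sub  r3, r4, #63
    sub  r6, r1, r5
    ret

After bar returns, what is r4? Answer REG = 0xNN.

prologue: push r3 -> mem[0x8e]=0xf6, sp=0x8e
body[0] add  r6, r2, #10 -> r6=0xb4
body[1] mov  r6, #0xa5 -> r6=0xa5
body[2] sub  r4, r4, r1 -> r4=0x97
body[3] sub  r3, r4, #63 -> r3=0x58
body[4] sub  r6, r1, r5 -> r6=0x2d
epilogue: pop r3=0xf6, sp=0x8f
r4 is caller-saved -> body value

REG = 0x97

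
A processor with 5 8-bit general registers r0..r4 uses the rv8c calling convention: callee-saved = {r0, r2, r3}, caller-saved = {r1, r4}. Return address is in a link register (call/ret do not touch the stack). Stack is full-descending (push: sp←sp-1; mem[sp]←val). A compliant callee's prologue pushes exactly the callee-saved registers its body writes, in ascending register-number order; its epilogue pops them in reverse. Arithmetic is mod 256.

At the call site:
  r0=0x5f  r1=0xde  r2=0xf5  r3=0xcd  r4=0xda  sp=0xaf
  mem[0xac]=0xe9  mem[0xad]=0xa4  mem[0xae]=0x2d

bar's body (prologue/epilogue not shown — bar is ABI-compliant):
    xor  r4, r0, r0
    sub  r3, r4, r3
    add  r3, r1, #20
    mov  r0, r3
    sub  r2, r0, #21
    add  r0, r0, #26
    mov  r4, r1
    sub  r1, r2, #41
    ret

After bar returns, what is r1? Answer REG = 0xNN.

REG = 0xb4

prologue: push r0 → mem[0xae]=0x5f, sp=0xae
prologue: push r2 → mem[0xad]=0xf5, sp=0xad
prologue: push r3 → mem[0xac]=0xcd, sp=0xac
body[0] xor  r4, r0, r0 → r4=0x00
body[1] sub  r3, r4, r3 → r3=0x33
body[2] add  r3, r1, #20 → r3=0xf2
body[3] mov  r0, r3 → r0=0xf2
body[4] sub  r2, r0, #21 → r2=0xdd
body[5] add  r0, r0, #26 → r0=0x0c
body[6] mov  r4, r1 → r4=0xde
body[7] sub  r1, r2, #41 → r1=0xb4
epilogue: pop r3=0xcd, sp=0xad
epilogue: pop r2=0xf5, sp=0xae
epilogue: pop r0=0x5f, sp=0xaf
r1 is caller-saved → body value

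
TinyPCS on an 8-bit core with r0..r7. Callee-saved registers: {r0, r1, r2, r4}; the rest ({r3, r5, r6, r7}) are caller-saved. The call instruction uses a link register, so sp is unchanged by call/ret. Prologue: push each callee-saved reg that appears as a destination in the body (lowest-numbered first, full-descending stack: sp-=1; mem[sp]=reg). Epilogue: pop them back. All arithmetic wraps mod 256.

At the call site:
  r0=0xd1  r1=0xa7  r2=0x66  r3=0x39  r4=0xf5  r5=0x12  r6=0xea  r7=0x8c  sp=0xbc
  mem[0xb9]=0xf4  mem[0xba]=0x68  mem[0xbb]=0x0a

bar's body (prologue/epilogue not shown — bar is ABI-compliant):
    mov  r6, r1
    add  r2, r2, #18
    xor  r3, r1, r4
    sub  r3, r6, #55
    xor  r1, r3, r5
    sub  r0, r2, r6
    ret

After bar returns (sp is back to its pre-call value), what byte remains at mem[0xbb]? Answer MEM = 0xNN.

MEM = 0xd1

prologue: push r0 -> mem[0xbb]=0xd1, sp=0xbb
prologue: push r1 -> mem[0xba]=0xa7, sp=0xba
prologue: push r2 -> mem[0xb9]=0x66, sp=0xb9
body[0] mov  r6, r1 -> r6=0xa7
body[1] add  r2, r2, #18 -> r2=0x78
body[2] xor  r3, r1, r4 -> r3=0x52
body[3] sub  r3, r6, #55 -> r3=0x70
body[4] xor  r1, r3, r5 -> r1=0x62
body[5] sub  r0, r2, r6 -> r0=0xd1
epilogue: pop r2=0x66, sp=0xba
epilogue: pop r1=0xa7, sp=0xbb
epilogue: pop r0=0xd1, sp=0xbc
prologue pushed ['r0', 'r1', 'r2'] at ['0xbb', '0xba', '0xb9']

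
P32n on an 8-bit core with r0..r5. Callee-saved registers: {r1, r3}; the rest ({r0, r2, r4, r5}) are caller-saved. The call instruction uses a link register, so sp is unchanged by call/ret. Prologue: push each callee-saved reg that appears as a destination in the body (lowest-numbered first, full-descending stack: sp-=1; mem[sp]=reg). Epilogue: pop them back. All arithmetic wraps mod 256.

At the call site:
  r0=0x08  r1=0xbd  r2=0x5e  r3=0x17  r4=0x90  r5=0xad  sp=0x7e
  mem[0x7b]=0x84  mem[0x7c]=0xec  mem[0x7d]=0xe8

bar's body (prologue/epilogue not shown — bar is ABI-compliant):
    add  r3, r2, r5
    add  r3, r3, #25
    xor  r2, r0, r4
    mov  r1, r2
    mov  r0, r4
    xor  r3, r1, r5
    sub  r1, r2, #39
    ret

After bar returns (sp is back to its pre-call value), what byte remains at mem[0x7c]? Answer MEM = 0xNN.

MEM = 0x17

prologue: push r1 → mem[0x7d]=0xbd, sp=0x7d
prologue: push r3 → mem[0x7c]=0x17, sp=0x7c
body[0] add  r3, r2, r5 → r3=0x0b
body[1] add  r3, r3, #25 → r3=0x24
body[2] xor  r2, r0, r4 → r2=0x98
body[3] mov  r1, r2 → r1=0x98
body[4] mov  r0, r4 → r0=0x90
body[5] xor  r3, r1, r5 → r3=0x35
body[6] sub  r1, r2, #39 → r1=0x71
epilogue: pop r3=0x17, sp=0x7d
epilogue: pop r1=0xbd, sp=0x7e
prologue pushed ['r1', 'r3'] at ['0x7d', '0x7c']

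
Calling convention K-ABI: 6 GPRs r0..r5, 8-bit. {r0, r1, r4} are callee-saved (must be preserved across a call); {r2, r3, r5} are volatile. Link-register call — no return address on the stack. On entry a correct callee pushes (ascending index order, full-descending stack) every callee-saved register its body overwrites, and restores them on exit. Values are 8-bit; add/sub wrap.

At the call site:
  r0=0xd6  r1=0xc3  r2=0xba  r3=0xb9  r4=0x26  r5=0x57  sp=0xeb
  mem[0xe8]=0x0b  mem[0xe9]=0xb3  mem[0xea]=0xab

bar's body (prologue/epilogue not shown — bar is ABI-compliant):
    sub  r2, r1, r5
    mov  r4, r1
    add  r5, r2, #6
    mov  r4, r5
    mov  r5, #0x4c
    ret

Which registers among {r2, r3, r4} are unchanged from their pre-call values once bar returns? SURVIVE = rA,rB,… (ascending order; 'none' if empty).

SURVIVE = r3,r4

prologue: push r4 -> mem[0xea]=0x26, sp=0xea
body[0] sub  r2, r1, r5 -> r2=0x6c
body[1] mov  r4, r1 -> r4=0xc3
body[2] add  r5, r2, #6 -> r5=0x72
body[3] mov  r4, r5 -> r4=0x72
body[4] mov  r5, #0x4c -> r5=0x4c
epilogue: pop r4=0x26, sp=0xeb
r2: caller-saved, written=True
r3: caller-saved, written=False
r4: callee-saved, written=True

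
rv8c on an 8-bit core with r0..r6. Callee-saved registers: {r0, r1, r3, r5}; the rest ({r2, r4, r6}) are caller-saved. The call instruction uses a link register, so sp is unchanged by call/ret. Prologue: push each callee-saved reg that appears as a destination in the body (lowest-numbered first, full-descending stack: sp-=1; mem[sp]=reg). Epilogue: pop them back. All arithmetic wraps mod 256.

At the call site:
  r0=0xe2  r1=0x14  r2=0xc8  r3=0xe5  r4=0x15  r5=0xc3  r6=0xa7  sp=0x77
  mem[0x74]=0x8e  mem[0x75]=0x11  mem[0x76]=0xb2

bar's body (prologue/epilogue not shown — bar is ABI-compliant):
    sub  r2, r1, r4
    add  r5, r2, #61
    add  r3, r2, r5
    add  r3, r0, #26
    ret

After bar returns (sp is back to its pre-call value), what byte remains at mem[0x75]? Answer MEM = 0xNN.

prologue: push r3 → mem[0x76]=0xe5, sp=0x76
prologue: push r5 → mem[0x75]=0xc3, sp=0x75
body[0] sub  r2, r1, r4 → r2=0xff
body[1] add  r5, r2, #61 → r5=0x3c
body[2] add  r3, r2, r5 → r3=0x3b
body[3] add  r3, r0, #26 → r3=0xfc
epilogue: pop r5=0xc3, sp=0x76
epilogue: pop r3=0xe5, sp=0x77
prologue pushed ['r3', 'r5'] at ['0x76', '0x75']

MEM = 0xc3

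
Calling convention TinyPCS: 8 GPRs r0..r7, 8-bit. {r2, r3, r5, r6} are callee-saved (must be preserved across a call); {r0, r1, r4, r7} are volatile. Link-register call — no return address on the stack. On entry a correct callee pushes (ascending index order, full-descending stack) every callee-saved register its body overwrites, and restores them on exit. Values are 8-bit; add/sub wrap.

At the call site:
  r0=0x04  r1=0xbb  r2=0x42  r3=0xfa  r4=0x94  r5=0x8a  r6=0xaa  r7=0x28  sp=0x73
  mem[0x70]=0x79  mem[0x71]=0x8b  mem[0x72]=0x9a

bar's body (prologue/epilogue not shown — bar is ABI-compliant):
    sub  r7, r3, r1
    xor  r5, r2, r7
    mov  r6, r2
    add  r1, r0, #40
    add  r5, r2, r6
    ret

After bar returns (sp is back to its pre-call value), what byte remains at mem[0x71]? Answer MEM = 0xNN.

MEM = 0xaa

prologue: push r5 → mem[0x72]=0x8a, sp=0x72
prologue: push r6 → mem[0x71]=0xaa, sp=0x71
body[0] sub  r7, r3, r1 → r7=0x3f
body[1] xor  r5, r2, r7 → r5=0x7d
body[2] mov  r6, r2 → r6=0x42
body[3] add  r1, r0, #40 → r1=0x2c
body[4] add  r5, r2, r6 → r5=0x84
epilogue: pop r6=0xaa, sp=0x72
epilogue: pop r5=0x8a, sp=0x73
prologue pushed ['r5', 'r6'] at ['0x72', '0x71']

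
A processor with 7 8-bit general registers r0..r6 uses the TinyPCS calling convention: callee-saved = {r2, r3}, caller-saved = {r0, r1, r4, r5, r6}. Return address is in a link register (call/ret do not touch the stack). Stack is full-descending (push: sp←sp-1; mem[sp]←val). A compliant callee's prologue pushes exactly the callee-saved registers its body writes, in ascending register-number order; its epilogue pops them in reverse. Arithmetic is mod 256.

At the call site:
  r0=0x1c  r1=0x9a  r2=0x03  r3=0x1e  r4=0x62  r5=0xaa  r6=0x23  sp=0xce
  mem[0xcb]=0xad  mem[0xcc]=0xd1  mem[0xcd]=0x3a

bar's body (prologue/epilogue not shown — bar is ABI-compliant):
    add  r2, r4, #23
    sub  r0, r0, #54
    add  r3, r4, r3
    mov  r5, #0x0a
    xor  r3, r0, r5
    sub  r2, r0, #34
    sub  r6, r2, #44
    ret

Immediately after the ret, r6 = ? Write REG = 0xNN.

prologue: push r2 → mem[0xcd]=0x03, sp=0xcd
prologue: push r3 → mem[0xcc]=0x1e, sp=0xcc
body[0] add  r2, r4, #23 → r2=0x79
body[1] sub  r0, r0, #54 → r0=0xe6
body[2] add  r3, r4, r3 → r3=0x80
body[3] mov  r5, #0x0a → r5=0x0a
body[4] xor  r3, r0, r5 → r3=0xec
body[5] sub  r2, r0, #34 → r2=0xc4
body[6] sub  r6, r2, #44 → r6=0x98
epilogue: pop r3=0x1e, sp=0xcd
epilogue: pop r2=0x03, sp=0xce
r6 is caller-saved → body value

REG = 0x98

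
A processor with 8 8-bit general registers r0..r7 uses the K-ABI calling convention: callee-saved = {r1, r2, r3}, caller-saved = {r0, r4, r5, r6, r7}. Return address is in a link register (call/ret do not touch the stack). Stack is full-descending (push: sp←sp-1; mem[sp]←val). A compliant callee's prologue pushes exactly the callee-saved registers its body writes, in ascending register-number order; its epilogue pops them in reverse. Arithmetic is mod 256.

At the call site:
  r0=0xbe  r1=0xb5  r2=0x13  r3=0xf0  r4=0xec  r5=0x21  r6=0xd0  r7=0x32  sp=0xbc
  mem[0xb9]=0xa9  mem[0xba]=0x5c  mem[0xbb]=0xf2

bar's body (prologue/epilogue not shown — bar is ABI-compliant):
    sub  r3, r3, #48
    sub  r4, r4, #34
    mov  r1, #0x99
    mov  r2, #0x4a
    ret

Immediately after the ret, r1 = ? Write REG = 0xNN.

prologue: push r1 -> mem[0xbb]=0xb5, sp=0xbb
prologue: push r2 -> mem[0xba]=0x13, sp=0xba
prologue: push r3 -> mem[0xb9]=0xf0, sp=0xb9
body[0] sub  r3, r3, #48 -> r3=0xc0
body[1] sub  r4, r4, #34 -> r4=0xca
body[2] mov  r1, #0x99 -> r1=0x99
body[3] mov  r2, #0x4a -> r2=0x4a
epilogue: pop r3=0xf0, sp=0xba
epilogue: pop r2=0x13, sp=0xbb
epilogue: pop r1=0xb5, sp=0xbc
r1 is callee-saved -> restored

REG = 0xb5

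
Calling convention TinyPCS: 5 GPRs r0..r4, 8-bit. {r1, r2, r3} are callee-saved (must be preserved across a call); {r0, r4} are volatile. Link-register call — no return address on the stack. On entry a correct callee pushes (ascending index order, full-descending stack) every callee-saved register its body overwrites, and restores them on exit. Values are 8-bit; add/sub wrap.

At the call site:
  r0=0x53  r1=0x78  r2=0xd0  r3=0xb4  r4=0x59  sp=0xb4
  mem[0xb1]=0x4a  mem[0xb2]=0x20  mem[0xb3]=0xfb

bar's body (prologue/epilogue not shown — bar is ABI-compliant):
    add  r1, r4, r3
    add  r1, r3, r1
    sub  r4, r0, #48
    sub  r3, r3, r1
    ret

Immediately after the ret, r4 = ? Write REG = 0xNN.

REG = 0x23

prologue: push r1 -> mem[0xb3]=0x78, sp=0xb3
prologue: push r3 -> mem[0xb2]=0xb4, sp=0xb2
body[0] add  r1, r4, r3 -> r1=0x0d
body[1] add  r1, r3, r1 -> r1=0xc1
body[2] sub  r4, r0, #48 -> r4=0x23
body[3] sub  r3, r3, r1 -> r3=0xf3
epilogue: pop r3=0xb4, sp=0xb3
epilogue: pop r1=0x78, sp=0xb4
r4 is caller-saved -> body value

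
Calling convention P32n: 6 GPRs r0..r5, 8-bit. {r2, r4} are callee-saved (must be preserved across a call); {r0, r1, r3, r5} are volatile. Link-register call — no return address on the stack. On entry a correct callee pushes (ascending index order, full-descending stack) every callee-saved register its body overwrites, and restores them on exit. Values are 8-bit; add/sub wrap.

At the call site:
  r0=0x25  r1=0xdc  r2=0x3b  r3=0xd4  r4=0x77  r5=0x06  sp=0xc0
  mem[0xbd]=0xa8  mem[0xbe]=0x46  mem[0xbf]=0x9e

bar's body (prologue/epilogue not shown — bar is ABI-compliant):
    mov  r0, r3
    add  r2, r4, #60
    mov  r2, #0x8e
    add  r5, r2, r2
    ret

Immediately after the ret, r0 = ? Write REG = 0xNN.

prologue: push r2 → mem[0xbf]=0x3b, sp=0xbf
body[0] mov  r0, r3 → r0=0xd4
body[1] add  r2, r4, #60 → r2=0xb3
body[2] mov  r2, #0x8e → r2=0x8e
body[3] add  r5, r2, r2 → r5=0x1c
epilogue: pop r2=0x3b, sp=0xc0
r0 is caller-saved → body value

REG = 0xd4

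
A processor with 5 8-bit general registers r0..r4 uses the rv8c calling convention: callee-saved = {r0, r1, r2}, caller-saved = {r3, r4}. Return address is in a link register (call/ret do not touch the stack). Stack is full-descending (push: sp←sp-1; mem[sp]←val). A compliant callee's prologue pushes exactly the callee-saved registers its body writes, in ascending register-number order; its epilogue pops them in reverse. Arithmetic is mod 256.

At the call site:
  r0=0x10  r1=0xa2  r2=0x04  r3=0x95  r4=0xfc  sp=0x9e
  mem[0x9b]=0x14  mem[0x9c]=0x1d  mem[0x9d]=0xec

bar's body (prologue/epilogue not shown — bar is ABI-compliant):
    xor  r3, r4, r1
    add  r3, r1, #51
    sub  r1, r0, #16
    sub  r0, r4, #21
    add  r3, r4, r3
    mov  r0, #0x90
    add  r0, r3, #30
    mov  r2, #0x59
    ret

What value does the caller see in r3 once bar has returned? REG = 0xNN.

REG = 0xd1

prologue: push r0 → mem[0x9d]=0x10, sp=0x9d
prologue: push r1 → mem[0x9c]=0xa2, sp=0x9c
prologue: push r2 → mem[0x9b]=0x04, sp=0x9b
body[0] xor  r3, r4, r1 → r3=0x5e
body[1] add  r3, r1, #51 → r3=0xd5
body[2] sub  r1, r0, #16 → r1=0x00
body[3] sub  r0, r4, #21 → r0=0xe7
body[4] add  r3, r4, r3 → r3=0xd1
body[5] mov  r0, #0x90 → r0=0x90
body[6] add  r0, r3, #30 → r0=0xef
body[7] mov  r2, #0x59 → r2=0x59
epilogue: pop r2=0x04, sp=0x9c
epilogue: pop r1=0xa2, sp=0x9d
epilogue: pop r0=0x10, sp=0x9e
r3 is caller-saved → body value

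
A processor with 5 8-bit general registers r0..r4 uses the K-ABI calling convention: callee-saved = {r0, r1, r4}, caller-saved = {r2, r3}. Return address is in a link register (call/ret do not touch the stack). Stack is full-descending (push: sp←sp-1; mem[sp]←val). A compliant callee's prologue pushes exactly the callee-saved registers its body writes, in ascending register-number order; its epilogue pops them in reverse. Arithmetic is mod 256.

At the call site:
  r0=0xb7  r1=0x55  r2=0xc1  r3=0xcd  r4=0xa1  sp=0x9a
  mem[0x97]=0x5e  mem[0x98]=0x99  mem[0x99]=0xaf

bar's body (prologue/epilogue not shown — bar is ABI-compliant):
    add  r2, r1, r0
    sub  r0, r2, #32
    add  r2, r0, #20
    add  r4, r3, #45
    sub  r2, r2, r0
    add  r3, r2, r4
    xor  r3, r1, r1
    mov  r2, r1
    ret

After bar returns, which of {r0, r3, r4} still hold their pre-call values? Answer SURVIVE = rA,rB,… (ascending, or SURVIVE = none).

prologue: push r0 -> mem[0x99]=0xb7, sp=0x99
prologue: push r4 -> mem[0x98]=0xa1, sp=0x98
body[0] add  r2, r1, r0 -> r2=0x0c
body[1] sub  r0, r2, #32 -> r0=0xec
body[2] add  r2, r0, #20 -> r2=0x00
body[3] add  r4, r3, #45 -> r4=0xfa
body[4] sub  r2, r2, r0 -> r2=0x14
body[5] add  r3, r2, r4 -> r3=0x0e
body[6] xor  r3, r1, r1 -> r3=0x00
body[7] mov  r2, r1 -> r2=0x55
epilogue: pop r4=0xa1, sp=0x99
epilogue: pop r0=0xb7, sp=0x9a
r0: callee-saved, written=True
r3: caller-saved, written=True
r4: callee-saved, written=True

SURVIVE = r0,r4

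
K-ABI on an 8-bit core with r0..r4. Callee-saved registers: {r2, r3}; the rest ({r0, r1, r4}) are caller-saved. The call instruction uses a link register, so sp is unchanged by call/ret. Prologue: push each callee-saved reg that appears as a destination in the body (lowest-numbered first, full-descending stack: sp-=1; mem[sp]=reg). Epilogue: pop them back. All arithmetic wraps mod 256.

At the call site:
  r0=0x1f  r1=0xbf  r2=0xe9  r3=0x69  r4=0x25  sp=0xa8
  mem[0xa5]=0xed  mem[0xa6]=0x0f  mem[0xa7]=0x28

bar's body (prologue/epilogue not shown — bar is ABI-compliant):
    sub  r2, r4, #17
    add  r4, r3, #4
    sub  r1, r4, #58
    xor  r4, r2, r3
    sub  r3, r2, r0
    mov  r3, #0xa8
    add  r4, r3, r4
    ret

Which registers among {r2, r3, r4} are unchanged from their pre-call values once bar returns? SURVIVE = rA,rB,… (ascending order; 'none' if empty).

prologue: push r2 -> mem[0xa7]=0xe9, sp=0xa7
prologue: push r3 -> mem[0xa6]=0x69, sp=0xa6
body[0] sub  r2, r4, #17 -> r2=0x14
body[1] add  r4, r3, #4 -> r4=0x6d
body[2] sub  r1, r4, #58 -> r1=0x33
body[3] xor  r4, r2, r3 -> r4=0x7d
body[4] sub  r3, r2, r0 -> r3=0xf5
body[5] mov  r3, #0xa8 -> r3=0xa8
body[6] add  r4, r3, r4 -> r4=0x25
epilogue: pop r3=0x69, sp=0xa7
epilogue: pop r2=0xe9, sp=0xa8
r2: callee-saved, written=True
r3: callee-saved, written=True
r4: caller-saved, written=True

SURVIVE = r2,r3,r4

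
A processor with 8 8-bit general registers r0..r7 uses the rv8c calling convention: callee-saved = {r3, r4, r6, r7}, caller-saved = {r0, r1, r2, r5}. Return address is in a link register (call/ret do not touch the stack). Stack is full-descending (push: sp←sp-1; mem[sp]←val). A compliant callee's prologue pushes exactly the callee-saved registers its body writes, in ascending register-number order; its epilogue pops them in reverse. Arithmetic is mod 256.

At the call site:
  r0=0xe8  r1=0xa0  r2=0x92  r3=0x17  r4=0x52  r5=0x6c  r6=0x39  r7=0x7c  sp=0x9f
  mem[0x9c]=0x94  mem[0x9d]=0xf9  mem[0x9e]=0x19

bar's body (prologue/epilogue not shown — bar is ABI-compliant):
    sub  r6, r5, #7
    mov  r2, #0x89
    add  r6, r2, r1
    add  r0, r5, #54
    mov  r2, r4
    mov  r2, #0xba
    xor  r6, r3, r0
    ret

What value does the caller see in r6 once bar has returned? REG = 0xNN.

prologue: push r6 → mem[0x9e]=0x39, sp=0x9e
body[0] sub  r6, r5, #7 → r6=0x65
body[1] mov  r2, #0x89 → r2=0x89
body[2] add  r6, r2, r1 → r6=0x29
body[3] add  r0, r5, #54 → r0=0xa2
body[4] mov  r2, r4 → r2=0x52
body[5] mov  r2, #0xba → r2=0xba
body[6] xor  r6, r3, r0 → r6=0xb5
epilogue: pop r6=0x39, sp=0x9f
r6 is callee-saved → restored

REG = 0x39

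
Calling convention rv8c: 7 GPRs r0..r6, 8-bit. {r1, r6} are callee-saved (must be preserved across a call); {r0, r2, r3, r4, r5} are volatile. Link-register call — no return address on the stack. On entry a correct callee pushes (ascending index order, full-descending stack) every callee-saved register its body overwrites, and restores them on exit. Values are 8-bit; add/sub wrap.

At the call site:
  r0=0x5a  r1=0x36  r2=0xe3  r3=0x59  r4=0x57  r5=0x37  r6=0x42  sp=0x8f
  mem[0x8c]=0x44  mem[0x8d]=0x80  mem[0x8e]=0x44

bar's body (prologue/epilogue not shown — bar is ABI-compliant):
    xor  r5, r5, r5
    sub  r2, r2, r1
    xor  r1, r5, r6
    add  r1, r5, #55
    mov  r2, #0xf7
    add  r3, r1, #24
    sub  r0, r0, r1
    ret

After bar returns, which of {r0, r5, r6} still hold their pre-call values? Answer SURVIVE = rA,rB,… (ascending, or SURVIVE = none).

SURVIVE = r6

prologue: push r1 → mem[0x8e]=0x36, sp=0x8e
body[0] xor  r5, r5, r5 → r5=0x00
body[1] sub  r2, r2, r1 → r2=0xad
body[2] xor  r1, r5, r6 → r1=0x42
body[3] add  r1, r5, #55 → r1=0x37
body[4] mov  r2, #0xf7 → r2=0xf7
body[5] add  r3, r1, #24 → r3=0x4f
body[6] sub  r0, r0, r1 → r0=0x23
epilogue: pop r1=0x36, sp=0x8f
r0: caller-saved, written=True
r5: caller-saved, written=True
r6: callee-saved, written=False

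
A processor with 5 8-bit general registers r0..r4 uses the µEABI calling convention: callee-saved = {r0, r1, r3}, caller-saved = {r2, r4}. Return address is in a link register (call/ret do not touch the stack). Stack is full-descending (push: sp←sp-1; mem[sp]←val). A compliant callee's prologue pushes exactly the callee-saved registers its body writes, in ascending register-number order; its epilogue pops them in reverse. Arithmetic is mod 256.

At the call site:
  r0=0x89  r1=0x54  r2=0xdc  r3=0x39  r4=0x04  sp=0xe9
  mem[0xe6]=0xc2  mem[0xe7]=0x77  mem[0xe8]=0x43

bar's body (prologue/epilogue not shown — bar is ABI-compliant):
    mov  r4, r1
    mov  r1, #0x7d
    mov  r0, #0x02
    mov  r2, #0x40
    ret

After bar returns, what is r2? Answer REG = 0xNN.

prologue: push r0 -> mem[0xe8]=0x89, sp=0xe8
prologue: push r1 -> mem[0xe7]=0x54, sp=0xe7
body[0] mov  r4, r1 -> r4=0x54
body[1] mov  r1, #0x7d -> r1=0x7d
body[2] mov  r0, #0x02 -> r0=0x02
body[3] mov  r2, #0x40 -> r2=0x40
epilogue: pop r1=0x54, sp=0xe8
epilogue: pop r0=0x89, sp=0xe9
r2 is caller-saved -> body value

REG = 0x40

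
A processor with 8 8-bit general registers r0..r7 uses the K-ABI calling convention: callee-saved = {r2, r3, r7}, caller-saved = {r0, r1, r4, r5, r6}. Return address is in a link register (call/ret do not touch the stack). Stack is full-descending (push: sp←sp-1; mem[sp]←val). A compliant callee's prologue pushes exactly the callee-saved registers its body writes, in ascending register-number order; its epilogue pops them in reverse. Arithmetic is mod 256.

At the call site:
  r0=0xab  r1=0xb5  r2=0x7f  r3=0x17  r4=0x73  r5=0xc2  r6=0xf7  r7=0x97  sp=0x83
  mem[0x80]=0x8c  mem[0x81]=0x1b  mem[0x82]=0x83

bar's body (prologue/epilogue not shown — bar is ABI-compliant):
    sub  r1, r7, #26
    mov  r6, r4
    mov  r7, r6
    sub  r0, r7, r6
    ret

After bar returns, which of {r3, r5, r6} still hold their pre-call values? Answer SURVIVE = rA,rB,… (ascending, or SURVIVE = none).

SURVIVE = r3,r5

prologue: push r7 → mem[0x82]=0x97, sp=0x82
body[0] sub  r1, r7, #26 → r1=0x7d
body[1] mov  r6, r4 → r6=0x73
body[2] mov  r7, r6 → r7=0x73
body[3] sub  r0, r7, r6 → r0=0x00
epilogue: pop r7=0x97, sp=0x83
r3: callee-saved, written=False
r5: caller-saved, written=False
r6: caller-saved, written=True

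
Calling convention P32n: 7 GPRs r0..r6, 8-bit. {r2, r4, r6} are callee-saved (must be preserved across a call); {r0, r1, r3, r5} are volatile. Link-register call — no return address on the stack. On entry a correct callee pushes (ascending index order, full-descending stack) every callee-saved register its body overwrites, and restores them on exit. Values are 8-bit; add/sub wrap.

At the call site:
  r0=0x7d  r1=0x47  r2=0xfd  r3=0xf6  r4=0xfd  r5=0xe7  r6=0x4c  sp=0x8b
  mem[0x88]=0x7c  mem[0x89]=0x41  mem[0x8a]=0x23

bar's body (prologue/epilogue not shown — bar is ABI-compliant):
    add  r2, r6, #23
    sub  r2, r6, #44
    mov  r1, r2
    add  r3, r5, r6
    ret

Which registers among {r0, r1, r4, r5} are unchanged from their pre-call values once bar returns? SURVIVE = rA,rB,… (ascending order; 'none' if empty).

SURVIVE = r0,r4,r5

prologue: push r2 → mem[0x8a]=0xfd, sp=0x8a
body[0] add  r2, r6, #23 → r2=0x63
body[1] sub  r2, r6, #44 → r2=0x20
body[2] mov  r1, r2 → r1=0x20
body[3] add  r3, r5, r6 → r3=0x33
epilogue: pop r2=0xfd, sp=0x8b
r0: caller-saved, written=False
r1: caller-saved, written=True
r4: callee-saved, written=False
r5: caller-saved, written=False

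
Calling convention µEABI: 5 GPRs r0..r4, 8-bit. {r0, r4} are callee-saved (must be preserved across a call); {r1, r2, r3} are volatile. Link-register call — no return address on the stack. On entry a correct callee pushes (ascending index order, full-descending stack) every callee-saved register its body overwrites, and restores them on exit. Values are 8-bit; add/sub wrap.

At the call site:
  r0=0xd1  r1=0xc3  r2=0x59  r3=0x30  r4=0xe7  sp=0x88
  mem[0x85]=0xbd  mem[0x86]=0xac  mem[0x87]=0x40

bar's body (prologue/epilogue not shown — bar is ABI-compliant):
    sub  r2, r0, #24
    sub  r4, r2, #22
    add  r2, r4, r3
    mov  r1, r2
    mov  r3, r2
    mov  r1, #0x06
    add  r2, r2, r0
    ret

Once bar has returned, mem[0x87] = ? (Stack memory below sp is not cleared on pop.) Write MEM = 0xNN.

MEM = 0xe7

prologue: push r4 -> mem[0x87]=0xe7, sp=0x87
body[0] sub  r2, r0, #24 -> r2=0xb9
body[1] sub  r4, r2, #22 -> r4=0xa3
body[2] add  r2, r4, r3 -> r2=0xd3
body[3] mov  r1, r2 -> r1=0xd3
body[4] mov  r3, r2 -> r3=0xd3
body[5] mov  r1, #0x06 -> r1=0x06
body[6] add  r2, r2, r0 -> r2=0xa4
epilogue: pop r4=0xe7, sp=0x88
prologue pushed ['r4'] at ['0x87']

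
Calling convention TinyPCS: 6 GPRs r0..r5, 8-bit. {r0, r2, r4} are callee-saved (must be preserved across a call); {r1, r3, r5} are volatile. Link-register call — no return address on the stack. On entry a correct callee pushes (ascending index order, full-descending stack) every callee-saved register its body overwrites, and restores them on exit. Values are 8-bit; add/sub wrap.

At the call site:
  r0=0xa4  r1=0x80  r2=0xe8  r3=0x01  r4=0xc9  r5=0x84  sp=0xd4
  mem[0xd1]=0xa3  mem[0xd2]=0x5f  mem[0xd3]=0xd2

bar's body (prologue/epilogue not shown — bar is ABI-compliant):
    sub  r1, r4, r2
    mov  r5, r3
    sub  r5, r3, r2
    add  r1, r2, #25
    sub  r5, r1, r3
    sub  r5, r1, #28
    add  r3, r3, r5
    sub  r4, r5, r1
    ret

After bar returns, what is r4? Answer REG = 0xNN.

prologue: push r4 → mem[0xd3]=0xc9, sp=0xd3
body[0] sub  r1, r4, r2 → r1=0xe1
body[1] mov  r5, r3 → r5=0x01
body[2] sub  r5, r3, r2 → r5=0x19
body[3] add  r1, r2, #25 → r1=0x01
body[4] sub  r5, r1, r3 → r5=0x00
body[5] sub  r5, r1, #28 → r5=0xe5
body[6] add  r3, r3, r5 → r3=0xe6
body[7] sub  r4, r5, r1 → r4=0xe4
epilogue: pop r4=0xc9, sp=0xd4
r4 is callee-saved → restored

REG = 0xc9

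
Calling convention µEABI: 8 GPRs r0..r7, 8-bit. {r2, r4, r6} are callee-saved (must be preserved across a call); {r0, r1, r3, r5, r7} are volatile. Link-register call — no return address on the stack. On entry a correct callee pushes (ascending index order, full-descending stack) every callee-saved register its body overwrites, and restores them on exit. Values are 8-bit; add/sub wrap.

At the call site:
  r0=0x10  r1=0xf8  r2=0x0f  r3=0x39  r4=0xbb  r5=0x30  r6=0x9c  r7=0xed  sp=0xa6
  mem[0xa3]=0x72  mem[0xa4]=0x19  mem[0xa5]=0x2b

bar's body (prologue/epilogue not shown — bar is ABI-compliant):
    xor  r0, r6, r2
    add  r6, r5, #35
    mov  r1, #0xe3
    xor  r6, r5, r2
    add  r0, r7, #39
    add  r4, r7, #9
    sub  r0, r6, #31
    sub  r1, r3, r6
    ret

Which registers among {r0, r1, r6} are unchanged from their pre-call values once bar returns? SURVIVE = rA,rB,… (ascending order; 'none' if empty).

prologue: push r4 -> mem[0xa5]=0xbb, sp=0xa5
prologue: push r6 -> mem[0xa4]=0x9c, sp=0xa4
body[0] xor  r0, r6, r2 -> r0=0x93
body[1] add  r6, r5, #35 -> r6=0x53
body[2] mov  r1, #0xe3 -> r1=0xe3
body[3] xor  r6, r5, r2 -> r6=0x3f
body[4] add  r0, r7, #39 -> r0=0x14
body[5] add  r4, r7, #9 -> r4=0xf6
body[6] sub  r0, r6, #31 -> r0=0x20
body[7] sub  r1, r3, r6 -> r1=0xfa
epilogue: pop r6=0x9c, sp=0xa5
epilogue: pop r4=0xbb, sp=0xa6
r0: caller-saved, written=True
r1: caller-saved, written=True
r6: callee-saved, written=True

SURVIVE = r6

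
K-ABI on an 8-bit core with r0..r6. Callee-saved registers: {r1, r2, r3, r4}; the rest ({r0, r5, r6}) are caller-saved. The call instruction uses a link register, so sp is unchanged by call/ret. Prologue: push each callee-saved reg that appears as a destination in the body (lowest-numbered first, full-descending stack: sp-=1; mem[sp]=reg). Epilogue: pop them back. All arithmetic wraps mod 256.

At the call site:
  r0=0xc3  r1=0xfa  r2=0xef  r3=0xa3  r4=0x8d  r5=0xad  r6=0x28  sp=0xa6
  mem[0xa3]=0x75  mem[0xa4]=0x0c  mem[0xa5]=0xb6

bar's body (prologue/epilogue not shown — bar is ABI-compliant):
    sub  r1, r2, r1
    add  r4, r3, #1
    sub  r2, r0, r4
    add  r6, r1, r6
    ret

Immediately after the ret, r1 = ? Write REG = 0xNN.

REG = 0xfa

prologue: push r1 → mem[0xa5]=0xfa, sp=0xa5
prologue: push r2 → mem[0xa4]=0xef, sp=0xa4
prologue: push r4 → mem[0xa3]=0x8d, sp=0xa3
body[0] sub  r1, r2, r1 → r1=0xf5
body[1] add  r4, r3, #1 → r4=0xa4
body[2] sub  r2, r0, r4 → r2=0x1f
body[3] add  r6, r1, r6 → r6=0x1d
epilogue: pop r4=0x8d, sp=0xa4
epilogue: pop r2=0xef, sp=0xa5
epilogue: pop r1=0xfa, sp=0xa6
r1 is callee-saved → restored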